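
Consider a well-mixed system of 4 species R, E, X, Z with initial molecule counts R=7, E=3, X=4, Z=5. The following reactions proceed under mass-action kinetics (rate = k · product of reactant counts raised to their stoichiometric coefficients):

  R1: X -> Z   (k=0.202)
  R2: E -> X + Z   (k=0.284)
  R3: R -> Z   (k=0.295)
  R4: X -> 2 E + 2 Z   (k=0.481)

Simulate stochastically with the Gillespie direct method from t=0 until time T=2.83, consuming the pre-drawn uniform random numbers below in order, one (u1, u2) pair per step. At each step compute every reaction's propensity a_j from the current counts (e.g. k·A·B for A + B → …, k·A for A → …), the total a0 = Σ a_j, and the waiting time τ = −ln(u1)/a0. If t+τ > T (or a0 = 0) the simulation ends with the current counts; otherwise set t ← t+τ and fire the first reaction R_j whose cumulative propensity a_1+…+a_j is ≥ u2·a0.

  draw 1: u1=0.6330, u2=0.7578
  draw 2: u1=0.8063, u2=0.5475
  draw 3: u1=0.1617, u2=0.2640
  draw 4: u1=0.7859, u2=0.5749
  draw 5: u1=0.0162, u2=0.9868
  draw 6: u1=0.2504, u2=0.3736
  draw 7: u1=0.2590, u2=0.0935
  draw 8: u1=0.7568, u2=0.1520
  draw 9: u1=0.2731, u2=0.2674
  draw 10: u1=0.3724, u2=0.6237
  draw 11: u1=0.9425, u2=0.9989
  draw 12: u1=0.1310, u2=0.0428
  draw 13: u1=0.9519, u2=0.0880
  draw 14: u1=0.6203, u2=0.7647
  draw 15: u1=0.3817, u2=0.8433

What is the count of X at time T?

X at T = 2

t=0.000: R=7 E=3 X=4 Z=5
Draw 1: a1=0.808, a2=0.852, a3=2.065, a4=1.924, a0=5.649; τ=−ln(0.6330)/5.649=0.081 → t=0.081; u2·a0=0.7578·5.649=4.281; a1+…+a3=3.725 < 4.281 ≤ a1+…+a4=5.649 → R4 fires; R=7 E=5 X=3 Z=7
Draw 2: a1=0.606, a2=1.420, a3=2.065, a4=1.443, a0=5.534; τ=−ln(0.8063)/5.534=0.039 → t=0.120; u2·a0=0.5475·5.534=3.030; a1+a2=2.026 < 3.030 ≤ a1+…+a3=4.091 → R3 fires; R=6 E=5 X=3 Z=8
Draw 3: a1=0.606, a2=1.420, a3=1.770, a4=1.443, a0=5.239; τ=−ln(0.1617)/5.239=0.348 → t=0.468; u2·a0=0.2640·5.239=1.383; a1=0.606 < 1.383 ≤ a1+a2=2.026 → R2 fires; R=6 E=4 X=4 Z=9
Draw 4: a1=0.808, a2=1.136, a3=1.770, a4=1.924, a0=5.638; τ=−ln(0.7859)/5.638=0.043 → t=0.510; u2·a0=0.5749·5.638=3.241; a1+a2=1.944 < 3.241 ≤ a1+…+a3=3.714 → R3 fires; R=5 E=4 X=4 Z=10
Draw 5: a1=0.808, a2=1.136, a3=1.475, a4=1.924, a0=5.343; τ=−ln(0.0162)/5.343=0.772 → t=1.282; u2·a0=0.9868·5.343=5.272; a1+…+a3=3.419 < 5.272 ≤ a1+…+a4=5.343 → R4 fires; R=5 E=6 X=3 Z=12
Draw 6: a1=0.606, a2=1.704, a3=1.475, a4=1.443, a0=5.228; τ=−ln(0.2504)/5.228=0.265 → t=1.547; u2·a0=0.3736·5.228=1.953; a1=0.606 < 1.953 ≤ a1+a2=2.310 → R2 fires; R=5 E=5 X=4 Z=13
Draw 7: a1=0.808, a2=1.420, a3=1.475, a4=1.924, a0=5.627; τ=−ln(0.2590)/5.627=0.240 → t=1.787; u2·a0=0.0935·5.627=0.526 ≤ a1=0.808 → R1 fires; R=5 E=5 X=3 Z=14
Draw 8: a1=0.606, a2=1.420, a3=1.475, a4=1.443, a0=4.944; τ=−ln(0.7568)/4.944=0.056 → t=1.843; u2·a0=0.1520·4.944=0.751; a1=0.606 < 0.751 ≤ a1+a2=2.026 → R2 fires; R=5 E=4 X=4 Z=15
Draw 9: a1=0.808, a2=1.136, a3=1.475, a4=1.924, a0=5.343; τ=−ln(0.2731)/5.343=0.243 → t=2.086; u2·a0=0.2674·5.343=1.429; a1=0.808 < 1.429 ≤ a1+a2=1.944 → R2 fires; R=5 E=3 X=5 Z=16
Draw 10: a1=1.010, a2=0.852, a3=1.475, a4=2.405, a0=5.742; τ=−ln(0.3724)/5.742=0.172 → t=2.258; u2·a0=0.6237·5.742=3.581; a1+…+a3=3.337 < 3.581 ≤ a1+…+a4=5.742 → R4 fires; R=5 E=5 X=4 Z=18
Draw 11: a1=0.808, a2=1.420, a3=1.475, a4=1.924, a0=5.627; τ=−ln(0.9425)/5.627=0.011 → t=2.269; u2·a0=0.9989·5.627=5.621; a1+…+a3=3.703 < 5.621 ≤ a1+…+a4=5.627 → R4 fires; R=5 E=7 X=3 Z=20
Draw 12: a1=0.606, a2=1.988, a3=1.475, a4=1.443, a0=5.512; τ=−ln(0.1310)/5.512=0.369 → t=2.638; u2·a0=0.0428·5.512=0.236 ≤ a1=0.606 → R1 fires; R=5 E=7 X=2 Z=21
Draw 13: a1=0.404, a2=1.988, a3=1.475, a4=0.962, a0=4.829; τ=−ln(0.9519)/4.829=0.010 → t=2.648; u2·a0=0.0880·4.829=0.425; a1=0.404 < 0.425 ≤ a1+a2=2.392 → R2 fires; R=5 E=6 X=3 Z=22
Draw 14: a1=0.606, a2=1.704, a3=1.475, a4=1.443, a0=5.228; τ=−ln(0.6203)/5.228=0.091 → t=2.739; u2·a0=0.7647·5.228=3.998; a1+…+a3=3.785 < 3.998 ≤ a1+…+a4=5.228 → R4 fires; R=5 E=8 X=2 Z=24
Draw 15: a1=0.404, a2=2.272, a3=1.475, a4=0.962, a0=5.113; τ=−ln(0.3817)/5.113=0.188 → t=2.927 > T=2.83: stop.
Read off X at T=2.83: 2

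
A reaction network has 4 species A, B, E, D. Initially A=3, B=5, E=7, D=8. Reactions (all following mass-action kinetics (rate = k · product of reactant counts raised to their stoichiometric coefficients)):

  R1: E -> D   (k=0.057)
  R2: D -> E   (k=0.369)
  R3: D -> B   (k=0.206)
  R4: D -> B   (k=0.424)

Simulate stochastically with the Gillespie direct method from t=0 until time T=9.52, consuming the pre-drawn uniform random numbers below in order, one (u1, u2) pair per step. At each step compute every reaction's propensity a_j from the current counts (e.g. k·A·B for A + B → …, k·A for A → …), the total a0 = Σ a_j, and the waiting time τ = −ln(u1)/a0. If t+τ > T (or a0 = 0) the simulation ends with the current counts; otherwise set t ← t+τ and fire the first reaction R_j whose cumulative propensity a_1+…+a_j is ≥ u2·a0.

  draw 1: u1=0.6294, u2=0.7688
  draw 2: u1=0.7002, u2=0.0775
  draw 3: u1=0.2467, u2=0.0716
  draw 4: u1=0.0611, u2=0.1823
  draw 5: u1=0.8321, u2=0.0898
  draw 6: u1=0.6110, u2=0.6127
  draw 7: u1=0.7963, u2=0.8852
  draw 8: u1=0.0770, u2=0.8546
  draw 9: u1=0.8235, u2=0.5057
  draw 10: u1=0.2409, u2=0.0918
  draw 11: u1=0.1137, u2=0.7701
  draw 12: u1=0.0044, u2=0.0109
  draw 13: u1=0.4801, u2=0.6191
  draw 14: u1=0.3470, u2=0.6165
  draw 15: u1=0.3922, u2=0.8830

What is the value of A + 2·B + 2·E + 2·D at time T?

Value at T = 43

Check how each reaction changes W = A + 2·B + 2·E + 2·D (weight of products minus weight of reactants):
R1: E -> D: (2·1) − (2·1) = 2 − 2 = 0
R2: D -> E: (2·1) − (2·1) = 2 − 2 = 0
R3: D -> B: (2·1) − (2·1) = 2 − 2 = 0
R4: D -> B: (2·1) − (2·1) = 2 − 2 = 0
Every reaction leaves W unchanged, so W is conserved and no simulation is needed: W(T) = W(0) = 3 + 2·5 + 2·7 + 2·8 = 43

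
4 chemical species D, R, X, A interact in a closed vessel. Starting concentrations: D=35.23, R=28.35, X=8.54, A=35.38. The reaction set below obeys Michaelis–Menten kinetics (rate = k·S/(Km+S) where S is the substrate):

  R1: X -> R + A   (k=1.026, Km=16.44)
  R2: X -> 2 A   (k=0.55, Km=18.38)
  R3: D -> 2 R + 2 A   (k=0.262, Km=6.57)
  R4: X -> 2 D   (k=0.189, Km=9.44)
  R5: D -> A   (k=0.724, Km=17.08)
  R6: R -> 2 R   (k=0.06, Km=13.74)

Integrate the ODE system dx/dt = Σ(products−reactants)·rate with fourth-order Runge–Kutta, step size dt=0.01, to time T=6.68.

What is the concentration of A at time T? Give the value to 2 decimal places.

RK4 with dt=0.01: 668 steps to T=6.68. Trajectory (selected grid times):
t=0.00: D=35.23 R=28.35 X=8.54 A=35.38
t=0.74: D=34.84 R=28.96 X=8.09 A=36.58
t=1.48: D=34.44 R=29.56 X=7.66 A=37.75
t=2.23: D=34.04 R=30.16 X=7.24 A=38.92
t=2.97: D=33.64 R=30.75 X=6.84 A=40.05
t=3.71: D=33.24 R=31.32 X=6.46 A=41.17
t=4.45: D=32.84 R=31.88 X=6.09 A=42.26
t=5.20: D=32.43 R=32.45 X=5.73 A=43.35
t=5.94: D=32.02 R=32.99 X=5.39 A=44.40
t=6.68: D=31.61 R=33.53 X=5.07 A=45.43
Read off A at T=6.68: 45.43

A at T = 45.43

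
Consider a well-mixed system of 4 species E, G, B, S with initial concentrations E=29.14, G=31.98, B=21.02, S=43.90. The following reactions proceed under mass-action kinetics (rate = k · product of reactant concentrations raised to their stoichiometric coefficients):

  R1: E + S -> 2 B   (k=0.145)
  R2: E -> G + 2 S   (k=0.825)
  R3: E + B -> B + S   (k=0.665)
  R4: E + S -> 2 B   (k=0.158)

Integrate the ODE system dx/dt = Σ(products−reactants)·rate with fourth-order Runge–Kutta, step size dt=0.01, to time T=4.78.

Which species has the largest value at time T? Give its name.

Dominant species at T: S

RK4 with dt=0.01: 478 steps to T=4.78. Trajectory (selected grid times):
t=0.00: E=29.14 G=31.98 B=21.02 S=43.90
t=0.53: E=0.00 G=32.64 B=43.71 S=51.02
t=1.06: E=0.00 G=32.64 B=43.71 S=51.02
t=1.59: E=0.00 G=32.64 B=43.71 S=51.02
t=2.12: E=0.00 G=32.64 B=43.71 S=51.02
t=2.66: E=0.00 G=32.64 B=43.71 S=51.02
t=3.19: E=0.00 G=32.64 B=43.71 S=51.02
t=3.72: E=0.00 G=32.64 B=43.71 S=51.02
t=4.25: E=0.00 G=32.64 B=43.71 S=51.02
t=4.78: E=0.00 G=32.64 B=43.71 S=51.02
At T=4.78: E=0.00 G=32.64 B=43.71 S=51.02; the largest is S.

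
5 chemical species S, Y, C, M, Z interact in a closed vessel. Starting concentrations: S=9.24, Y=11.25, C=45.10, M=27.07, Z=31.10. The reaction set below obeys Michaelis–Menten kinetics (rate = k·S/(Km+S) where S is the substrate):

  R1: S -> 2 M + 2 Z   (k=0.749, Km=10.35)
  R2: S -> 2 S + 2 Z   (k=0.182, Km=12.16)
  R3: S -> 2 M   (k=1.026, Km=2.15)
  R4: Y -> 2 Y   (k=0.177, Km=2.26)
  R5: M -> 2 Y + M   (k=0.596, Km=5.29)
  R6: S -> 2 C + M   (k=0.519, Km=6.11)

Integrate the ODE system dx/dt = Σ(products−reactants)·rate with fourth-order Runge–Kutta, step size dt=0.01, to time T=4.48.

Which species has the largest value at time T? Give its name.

Dominant species at T: C

RK4 with dt=0.01: 448 steps to T=4.48. Trajectory (selected grid times):
t=0.00: S=9.24 Y=11.25 C=45.10 M=27.07 Z=31.10
t=0.50: S=8.54 Y=11.82 C=45.41 M=28.40 Z=31.52
t=1.00: S=7.85 Y=12.40 C=45.70 M=29.69 Z=31.93
t=1.49: S=7.20 Y=12.97 C=45.99 M=30.92 Z=32.30
t=1.99: S=6.56 Y=13.56 C=46.26 M=32.14 Z=32.67
t=2.49: S=5.94 Y=14.15 C=46.52 M=33.31 Z=33.01
t=2.99: S=5.34 Y=14.74 C=46.77 M=34.44 Z=33.33
t=3.48: S=4.77 Y=15.32 C=47.00 M=35.51 Z=33.63
t=3.98: S=4.23 Y=15.92 C=47.22 M=36.54 Z=33.90
t=4.48: S=3.71 Y=16.52 C=47.43 M=37.51 Z=34.16
At T=4.48: S=3.71 Y=16.52 C=47.43 M=37.51 Z=34.16; the largest is C.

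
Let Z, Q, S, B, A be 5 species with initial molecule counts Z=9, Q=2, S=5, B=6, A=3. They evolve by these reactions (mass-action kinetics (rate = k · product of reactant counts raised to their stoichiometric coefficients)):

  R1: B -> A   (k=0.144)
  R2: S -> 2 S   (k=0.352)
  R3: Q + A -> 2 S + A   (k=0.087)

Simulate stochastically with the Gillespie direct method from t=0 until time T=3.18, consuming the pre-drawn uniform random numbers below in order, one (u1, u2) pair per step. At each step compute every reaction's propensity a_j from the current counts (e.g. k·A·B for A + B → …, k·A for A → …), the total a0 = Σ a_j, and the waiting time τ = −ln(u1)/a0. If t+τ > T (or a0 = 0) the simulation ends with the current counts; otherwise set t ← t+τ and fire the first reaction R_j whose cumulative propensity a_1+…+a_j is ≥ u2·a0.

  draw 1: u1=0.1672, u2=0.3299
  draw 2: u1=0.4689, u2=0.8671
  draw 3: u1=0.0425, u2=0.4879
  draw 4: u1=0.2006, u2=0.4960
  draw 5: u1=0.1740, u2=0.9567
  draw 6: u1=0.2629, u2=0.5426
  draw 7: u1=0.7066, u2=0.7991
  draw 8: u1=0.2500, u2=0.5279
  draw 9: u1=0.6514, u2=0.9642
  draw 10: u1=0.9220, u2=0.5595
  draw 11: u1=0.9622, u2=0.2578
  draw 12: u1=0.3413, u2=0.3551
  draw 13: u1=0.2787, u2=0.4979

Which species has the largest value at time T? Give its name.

t=0.000: Z=9 Q=2 S=5 B=6 A=3
Draw 1: a1=0.864, a2=1.760, a3=0.522, a0=3.146; τ=−ln(0.1672)/3.146=0.569 → t=0.569; u2·a0=0.3299·3.146=1.038; a1=0.864 < 1.038 ≤ a1+a2=2.624 → R2 fires; Z=9 Q=2 S=6 B=6 A=3
Draw 2: a1=0.864, a2=2.112, a3=0.522, a0=3.498; τ=−ln(0.4689)/3.498=0.217 → t=0.785; u2·a0=0.8671·3.498=3.033; a1+a2=2.976 < 3.033 ≤ a1+…+a3=3.498 → R3 fires; Z=9 Q=1 S=8 B=6 A=3
Draw 3: a1=0.864, a2=2.816, a3=0.261, a0=3.941; τ=−ln(0.0425)/3.941=0.801 → t=1.586; u2·a0=0.4879·3.941=1.923; a1=0.864 < 1.923 ≤ a1+a2=3.680 → R2 fires; Z=9 Q=1 S=9 B=6 A=3
Draw 4: a1=0.864, a2=3.168, a3=0.261, a0=4.293; τ=−ln(0.2006)/4.293=0.374 → t=1.961; u2·a0=0.4960·4.293=2.129; a1=0.864 < 2.129 ≤ a1+a2=4.032 → R2 fires; Z=9 Q=1 S=10 B=6 A=3
Draw 5: a1=0.864, a2=3.520, a3=0.261, a0=4.645; τ=−ln(0.1740)/4.645=0.376 → t=2.337; u2·a0=0.9567·4.645=4.444; a1+a2=4.384 < 4.444 ≤ a1+…+a3=4.645 → R3 fires; Z=9 Q=0 S=12 B=6 A=3
Draw 6: a1=0.864, a2=4.224, a3=0.000, a0=5.088; τ=−ln(0.2629)/5.088=0.263 → t=2.600; u2·a0=0.5426·5.088=2.761; a1=0.864 < 2.761 ≤ a1+a2=5.088 → R2 fires; Z=9 Q=0 S=13 B=6 A=3
Draw 7: a1=0.864, a2=4.576, a3=0.000, a0=5.440; τ=−ln(0.7066)/5.440=0.064 → t=2.664; u2·a0=0.7991·5.440=4.347; a1=0.864 < 4.347 ≤ a1+a2=5.440 → R2 fires; Z=9 Q=0 S=14 B=6 A=3
Draw 8: a1=0.864, a2=4.928, a3=0.000, a0=5.792; τ=−ln(0.2500)/5.792=0.239 → t=2.903; u2·a0=0.5279·5.792=3.058; a1=0.864 < 3.058 ≤ a1+a2=5.792 → R2 fires; Z=9 Q=0 S=15 B=6 A=3
Draw 9: a1=0.864, a2=5.280, a3=0.000, a0=6.144; τ=−ln(0.6514)/6.144=0.070 → t=2.973; u2·a0=0.9642·6.144=5.924; a1=0.864 < 5.924 ≤ a1+a2=6.144 → R2 fires; Z=9 Q=0 S=16 B=6 A=3
Draw 10: a1=0.864, a2=5.632, a3=0.000, a0=6.496; τ=−ln(0.9220)/6.496=0.013 → t=2.985; u2·a0=0.5595·6.496=3.635; a1=0.864 < 3.635 ≤ a1+a2=6.496 → R2 fires; Z=9 Q=0 S=17 B=6 A=3
Draw 11: a1=0.864, a2=5.984, a3=0.000, a0=6.848; τ=−ln(0.9622)/6.848=0.006 → t=2.991; u2·a0=0.2578·6.848=1.765; a1=0.864 < 1.765 ≤ a1+a2=6.848 → R2 fires; Z=9 Q=0 S=18 B=6 A=3
Draw 12: a1=0.864, a2=6.336, a3=0.000, a0=7.200; τ=−ln(0.3413)/7.200=0.149 → t=3.140; u2·a0=0.3551·7.200=2.557; a1=0.864 < 2.557 ≤ a1+a2=7.200 → R2 fires; Z=9 Q=0 S=19 B=6 A=3
Draw 13: a1=0.864, a2=6.688, a3=0.000, a0=7.552; τ=−ln(0.2787)/7.552=0.169 → t=3.309 > T=3.18: stop.
At T=3.18: Z=9 Q=0 S=19 B=6 A=3; the largest is S.

Dominant species at T: S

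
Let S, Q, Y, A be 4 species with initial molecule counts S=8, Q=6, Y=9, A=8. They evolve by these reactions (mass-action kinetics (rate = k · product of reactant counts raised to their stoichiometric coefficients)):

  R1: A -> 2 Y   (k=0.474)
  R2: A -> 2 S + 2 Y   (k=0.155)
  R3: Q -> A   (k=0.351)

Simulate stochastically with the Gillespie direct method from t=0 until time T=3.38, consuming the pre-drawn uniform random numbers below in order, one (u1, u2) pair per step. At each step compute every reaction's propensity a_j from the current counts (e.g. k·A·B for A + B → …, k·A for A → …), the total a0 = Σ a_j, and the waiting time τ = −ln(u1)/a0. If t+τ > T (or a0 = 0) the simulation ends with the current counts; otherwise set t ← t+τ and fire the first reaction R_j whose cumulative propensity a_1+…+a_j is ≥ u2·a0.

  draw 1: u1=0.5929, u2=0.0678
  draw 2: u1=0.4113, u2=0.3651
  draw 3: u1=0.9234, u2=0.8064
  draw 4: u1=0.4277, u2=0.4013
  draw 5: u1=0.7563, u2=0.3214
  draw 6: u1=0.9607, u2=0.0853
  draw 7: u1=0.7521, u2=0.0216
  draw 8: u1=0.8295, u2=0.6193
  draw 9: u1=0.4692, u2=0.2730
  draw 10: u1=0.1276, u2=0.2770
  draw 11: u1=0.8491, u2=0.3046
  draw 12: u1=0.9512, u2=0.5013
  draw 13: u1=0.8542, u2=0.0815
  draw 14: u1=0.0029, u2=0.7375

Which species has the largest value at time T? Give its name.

Dominant species at T: Y

t=0.000: S=8 Q=6 Y=9 A=8
Draw 1: a1=3.792, a2=1.240, a3=2.106, a0=7.138; τ=−ln(0.5929)/7.138=0.073 → t=0.073; u2·a0=0.0678·7.138=0.484 ≤ a1=3.792 → R1 fires; S=8 Q=6 Y=11 A=7
Draw 2: a1=3.318, a2=1.085, a3=2.106, a0=6.509; τ=−ln(0.4113)/6.509=0.136 → t=0.210; u2·a0=0.3651·6.509=2.376 ≤ a1=3.318 → R1 fires; S=8 Q=6 Y=13 A=6
Draw 3: a1=2.844, a2=0.930, a3=2.106, a0=5.880; τ=−ln(0.9234)/5.880=0.014 → t=0.223; u2·a0=0.8064·5.880=4.742; a1+a2=3.774 < 4.742 ≤ a1+…+a3=5.880 → R3 fires; S=8 Q=5 Y=13 A=7
Draw 4: a1=3.318, a2=1.085, a3=1.755, a0=6.158; τ=−ln(0.4277)/6.158=0.138 → t=0.361; u2·a0=0.4013·6.158=2.471 ≤ a1=3.318 → R1 fires; S=8 Q=5 Y=15 A=6
Draw 5: a1=2.844, a2=0.930, a3=1.755, a0=5.529; τ=−ln(0.7563)/5.529=0.051 → t=0.412; u2·a0=0.3214·5.529=1.777 ≤ a1=2.844 → R1 fires; S=8 Q=5 Y=17 A=5
Draw 6: a1=2.370, a2=0.775, a3=1.755, a0=4.900; τ=−ln(0.9607)/4.900=0.008 → t=0.420; u2·a0=0.0853·4.900=0.418 ≤ a1=2.370 → R1 fires; S=8 Q=5 Y=19 A=4
Draw 7: a1=1.896, a2=0.620, a3=1.755, a0=4.271; τ=−ln(0.7521)/4.271=0.067 → t=0.487; u2·a0=0.0216·4.271=0.092 ≤ a1=1.896 → R1 fires; S=8 Q=5 Y=21 A=3
Draw 8: a1=1.422, a2=0.465, a3=1.755, a0=3.642; τ=−ln(0.8295)/3.642=0.051 → t=0.538; u2·a0=0.6193·3.642=2.255; a1+a2=1.887 < 2.255 ≤ a1+…+a3=3.642 → R3 fires; S=8 Q=4 Y=21 A=4
Draw 9: a1=1.896, a2=0.620, a3=1.404, a0=3.920; τ=−ln(0.4692)/3.920=0.193 → t=0.731; u2·a0=0.2730·3.920=1.070 ≤ a1=1.896 → R1 fires; S=8 Q=4 Y=23 A=3
Draw 10: a1=1.422, a2=0.465, a3=1.404, a0=3.291; τ=−ln(0.1276)/3.291=0.626 → t=1.357; u2·a0=0.2770·3.291=0.912 ≤ a1=1.422 → R1 fires; S=8 Q=4 Y=25 A=2
Draw 11: a1=0.948, a2=0.310, a3=1.404, a0=2.662; τ=−ln(0.8491)/2.662=0.061 → t=1.418; u2·a0=0.3046·2.662=0.811 ≤ a1=0.948 → R1 fires; S=8 Q=4 Y=27 A=1
Draw 12: a1=0.474, a2=0.155, a3=1.404, a0=2.033; τ=−ln(0.9512)/2.033=0.025 → t=1.443; u2·a0=0.5013·2.033=1.019; a1+a2=0.629 < 1.019 ≤ a1+…+a3=2.033 → R3 fires; S=8 Q=3 Y=27 A=2
Draw 13: a1=0.948, a2=0.310, a3=1.053, a0=2.311; τ=−ln(0.8542)/2.311=0.068 → t=1.511; u2·a0=0.0815·2.311=0.188 ≤ a1=0.948 → R1 fires; S=8 Q=3 Y=29 A=1
Draw 14: a1=0.474, a2=0.155, a3=1.053, a0=1.682; τ=−ln(0.0029)/1.682=3.474 → t=4.985 > T=3.38: stop.
At T=3.38: S=8 Q=3 Y=29 A=1; the largest is Y.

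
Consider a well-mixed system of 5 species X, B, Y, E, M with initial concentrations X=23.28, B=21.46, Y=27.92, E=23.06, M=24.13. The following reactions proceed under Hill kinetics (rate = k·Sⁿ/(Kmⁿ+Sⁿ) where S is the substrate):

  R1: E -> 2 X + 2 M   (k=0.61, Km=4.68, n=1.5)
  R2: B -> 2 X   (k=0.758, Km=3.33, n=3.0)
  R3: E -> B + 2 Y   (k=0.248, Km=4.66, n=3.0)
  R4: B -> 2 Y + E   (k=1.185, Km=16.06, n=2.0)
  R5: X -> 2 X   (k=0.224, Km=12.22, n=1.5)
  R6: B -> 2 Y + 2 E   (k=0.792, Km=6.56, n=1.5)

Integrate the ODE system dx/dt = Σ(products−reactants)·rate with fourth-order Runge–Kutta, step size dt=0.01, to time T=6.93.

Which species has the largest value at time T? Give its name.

Dominant species at T: Y

RK4 with dt=0.01: 693 steps to T=6.93. Trajectory (selected grid times):
t=0.00: X=23.28 B=21.46 Y=27.92 E=23.06 M=24.13
t=0.77: X=25.43 B=19.98 Y=30.47 E=24.04 M=24.99
t=1.54: X=27.59 B=18.54 Y=32.95 E=24.98 M=25.86
t=2.31: X=29.76 B=17.15 Y=35.33 E=25.85 M=26.73
t=3.08: X=31.93 B=15.81 Y=37.62 E=26.67 M=27.60
t=3.85: X=34.10 B=14.51 Y=39.81 E=27.42 M=28.48
t=4.62: X=36.27 B=13.28 Y=41.89 E=28.10 M=29.36
t=5.39: X=38.44 B=12.10 Y=43.86 E=28.71 M=30.24
t=6.16: X=40.61 B=10.98 Y=45.72 E=29.24 M=31.12
t=6.93: X=42.78 B=9.93 Y=47.45 E=29.70 M=32.01
At T=6.93: X=42.78 B=9.93 Y=47.45 E=29.70 M=32.01; the largest is Y.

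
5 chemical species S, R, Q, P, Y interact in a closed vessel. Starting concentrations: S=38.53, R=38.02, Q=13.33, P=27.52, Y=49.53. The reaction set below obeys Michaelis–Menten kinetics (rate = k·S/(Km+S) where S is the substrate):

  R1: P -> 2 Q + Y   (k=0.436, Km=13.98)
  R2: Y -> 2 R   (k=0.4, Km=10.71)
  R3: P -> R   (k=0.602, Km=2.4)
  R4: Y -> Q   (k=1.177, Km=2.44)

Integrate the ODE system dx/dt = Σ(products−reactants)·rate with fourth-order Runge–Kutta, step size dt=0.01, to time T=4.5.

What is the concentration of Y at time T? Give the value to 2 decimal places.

Y at T = 44.30

RK4 with dt=0.01: 450 steps to T=4.5. Trajectory (selected grid times):
t=0.00: S=38.53 R=38.02 Q=13.33 P=27.52 Y=49.53
t=0.50: S=38.53 R=38.63 Q=14.18 P=27.10 Y=48.95
t=1.00: S=38.53 R=39.23 Q=15.03 P=26.68 Y=48.37
t=1.50: S=38.53 R=39.83 Q=15.87 P=26.26 Y=47.79
t=2.00: S=38.53 R=40.43 Q=16.72 P=25.84 Y=47.21
t=2.50: S=38.53 R=41.04 Q=17.56 P=25.43 Y=46.63
t=3.00: S=38.53 R=41.64 Q=18.40 P=25.01 Y=46.04
t=3.50: S=38.53 R=42.23 Q=19.23 P=24.60 Y=45.46
t=4.00: S=38.53 R=42.83 Q=20.07 P=24.19 Y=44.88
t=4.50: S=38.53 R=43.43 Q=20.90 P=23.77 Y=44.30
Read off Y at T=4.5: 44.30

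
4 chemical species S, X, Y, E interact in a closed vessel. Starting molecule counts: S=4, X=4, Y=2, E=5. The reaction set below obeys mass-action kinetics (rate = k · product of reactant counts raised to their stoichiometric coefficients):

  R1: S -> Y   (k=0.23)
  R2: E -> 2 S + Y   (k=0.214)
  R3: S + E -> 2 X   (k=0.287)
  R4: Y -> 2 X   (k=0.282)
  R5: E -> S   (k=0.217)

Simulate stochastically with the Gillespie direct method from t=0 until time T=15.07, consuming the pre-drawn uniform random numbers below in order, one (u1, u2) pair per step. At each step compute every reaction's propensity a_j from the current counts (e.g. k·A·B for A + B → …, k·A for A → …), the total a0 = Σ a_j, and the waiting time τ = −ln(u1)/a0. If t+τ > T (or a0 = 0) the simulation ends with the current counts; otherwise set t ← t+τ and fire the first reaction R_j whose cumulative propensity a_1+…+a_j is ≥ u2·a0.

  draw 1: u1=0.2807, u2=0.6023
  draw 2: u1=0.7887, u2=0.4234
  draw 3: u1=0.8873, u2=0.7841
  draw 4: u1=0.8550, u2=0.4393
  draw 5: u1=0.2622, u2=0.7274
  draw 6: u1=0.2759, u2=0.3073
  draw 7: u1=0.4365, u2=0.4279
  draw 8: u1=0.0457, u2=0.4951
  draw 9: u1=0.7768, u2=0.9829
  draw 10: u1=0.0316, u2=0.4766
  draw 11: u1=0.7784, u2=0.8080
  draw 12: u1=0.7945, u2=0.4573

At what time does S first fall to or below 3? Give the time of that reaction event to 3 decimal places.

t=0.000: S=4 X=4 Y=2 E=5
Draw 1: a1=0.920, a2=1.070, a3=5.740, a4=0.564, a5=1.085, a0=9.379; τ=−ln(0.2807)/9.379=0.135 → t=0.135; u2·a0=0.6023·9.379=5.649; a1+a2=1.990 < 5.649 ≤ a1+…+a3=7.730 → R3 fires; S=3 X=6 Y=2 E=4
Draw 2: a1=0.690, a2=0.856, a3=3.444, a4=0.564, a5=0.868, a0=6.422; τ=−ln(0.7887)/6.422=0.037 → t=0.172; u2·a0=0.4234·6.422=2.719; a1+a2=1.546 < 2.719 ≤ a1+…+a3=4.990 → R3 fires; S=2 X=8 Y=2 E=3
Draw 3: a1=0.460, a2=0.642, a3=1.722, a4=0.564, a5=0.651, a0=4.039; τ=−ln(0.8873)/4.039=0.030 → t=0.202; u2·a0=0.7841·4.039=3.167; a1+…+a3=2.824 < 3.167 ≤ a1+…+a4=3.388 → R4 fires; S=2 X=10 Y=1 E=3
Draw 4: a1=0.460, a2=0.642, a3=1.722, a4=0.282, a5=0.651, a0=3.757; τ=−ln(0.8550)/3.757=0.042 → t=0.244; u2·a0=0.4393·3.757=1.650; a1+a2=1.102 < 1.650 ≤ a1+…+a3=2.824 → R3 fires; S=1 X=12 Y=1 E=2
Draw 5: a1=0.230, a2=0.428, a3=0.574, a4=0.282, a5=0.434, a0=1.948; τ=−ln(0.2622)/1.948=0.687 → t=0.931; u2·a0=0.7274·1.948=1.417; a1+…+a3=1.232 < 1.417 ≤ a1+…+a4=1.514 → R4 fires; S=1 X=14 Y=0 E=2
Draw 6: a1=0.230, a2=0.428, a3=0.574, a4=0.000, a5=0.434, a0=1.666; τ=−ln(0.2759)/1.666=0.773 → t=1.704; u2·a0=0.3073·1.666=0.512; a1=0.230 < 0.512 ≤ a1+a2=0.658 → R2 fires; S=3 X=14 Y=1 E=1
Draw 7: a1=0.690, a2=0.214, a3=0.861, a4=0.282, a5=0.217, a0=2.264; τ=−ln(0.4365)/2.264=0.366 → t=2.070; u2·a0=0.4279·2.264=0.969; a1+a2=0.904 < 0.969 ≤ a1+…+a3=1.765 → R3 fires; S=2 X=16 Y=1 E=0
Draw 8: a1=0.460, a2=0.000, a3=0.000, a4=0.282, a5=0.000, a0=0.742; τ=−ln(0.0457)/0.742=4.159 → t=6.229; u2·a0=0.4951·0.742=0.367 ≤ a1=0.460 → R1 fires; S=1 X=16 Y=2 E=0
Draw 9: a1=0.230, a2=0.000, a3=0.000, a4=0.564, a5=0.000, a0=0.794; τ=−ln(0.7768)/0.794=0.318 → t=6.547; u2·a0=0.9829·0.794=0.780; a1+…+a3=0.230 < 0.780 ≤ a1+…+a4=0.794 → R4 fires; S=1 X=18 Y=1 E=0
Draw 10: a1=0.230, a2=0.000, a3=0.000, a4=0.282, a5=0.000, a0=0.512; τ=−ln(0.0316)/0.512=6.747 → t=13.294; u2·a0=0.4766·0.512=0.244; a1+…+a3=0.230 < 0.244 ≤ a1+…+a4=0.512 → R4 fires; S=1 X=20 Y=0 E=0
Draw 11: a1=0.230, a2=0.000, a3=0.000, a4=0.000, a5=0.000, a0=0.230; τ=−ln(0.7784)/0.230=1.089 → t=14.383; u2·a0=0.8080·0.230=0.186 ≤ a1=0.230 → R1 fires; S=0 X=20 Y=1 E=0
Draw 12: a1=0.000, a2=0.000, a3=0.000, a4=0.282, a5=0.000, a0=0.282; τ=−ln(0.7945)/0.282=0.816 → t=15.199 > T=15.07: stop.
S first becomes ≤ 3 when it reaches 3 at the event at t=0.135.

Threshold first reached at t = 0.135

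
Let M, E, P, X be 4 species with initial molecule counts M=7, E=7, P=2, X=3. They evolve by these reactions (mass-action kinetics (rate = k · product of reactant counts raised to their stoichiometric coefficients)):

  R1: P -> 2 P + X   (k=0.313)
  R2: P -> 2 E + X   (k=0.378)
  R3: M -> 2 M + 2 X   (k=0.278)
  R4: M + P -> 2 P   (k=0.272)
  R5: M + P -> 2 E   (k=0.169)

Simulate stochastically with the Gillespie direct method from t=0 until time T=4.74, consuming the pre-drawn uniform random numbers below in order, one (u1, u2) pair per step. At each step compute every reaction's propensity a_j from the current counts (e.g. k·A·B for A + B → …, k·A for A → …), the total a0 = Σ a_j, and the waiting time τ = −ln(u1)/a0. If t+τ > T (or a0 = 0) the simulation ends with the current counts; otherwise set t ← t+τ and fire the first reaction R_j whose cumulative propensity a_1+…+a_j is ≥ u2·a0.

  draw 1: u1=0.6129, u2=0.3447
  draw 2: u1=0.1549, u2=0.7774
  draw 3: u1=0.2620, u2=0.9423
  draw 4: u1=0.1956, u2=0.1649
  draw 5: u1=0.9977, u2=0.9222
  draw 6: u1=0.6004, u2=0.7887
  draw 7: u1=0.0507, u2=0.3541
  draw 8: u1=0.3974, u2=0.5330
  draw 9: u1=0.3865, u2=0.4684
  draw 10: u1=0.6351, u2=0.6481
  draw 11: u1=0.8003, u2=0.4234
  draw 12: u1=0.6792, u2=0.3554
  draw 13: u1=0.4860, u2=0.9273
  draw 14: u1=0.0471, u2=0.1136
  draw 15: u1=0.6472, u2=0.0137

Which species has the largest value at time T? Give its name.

t=0.000: M=7 E=7 P=2 X=3
Draw 1: a1=0.626, a2=0.756, a3=1.946, a4=3.808, a5=2.366, a0=9.502; τ=−ln(0.6129)/9.502=0.052 → t=0.052; u2·a0=0.3447·9.502=3.275; a1+a2=1.382 < 3.275 ≤ a1+…+a3=3.328 → R3 fires; M=8 E=7 P=2 X=5
Draw 2: a1=0.626, a2=0.756, a3=2.224, a4=4.352, a5=2.704, a0=10.662; τ=−ln(0.1549)/10.662=0.175 → t=0.226; u2·a0=0.7774·10.662=8.289; a1+…+a4=7.958 < 8.289 ≤ a1+…+a5=10.662 → R5 fires; M=7 E=9 P=1 X=5
Draw 3: a1=0.313, a2=0.378, a3=1.946, a4=1.904, a5=1.183, a0=5.724; τ=−ln(0.2620)/5.724=0.234 → t=0.460; u2·a0=0.9423·5.724=5.394; a1+…+a4=4.541 < 5.394 ≤ a1+…+a5=5.724 → R5 fires; M=6 E=11 P=0 X=5
Draw 4: a1=0.000, a2=0.000, a3=1.668, a4=0.000, a5=0.000, a0=1.668; τ=−ln(0.1956)/1.668=0.978 → t=1.439; u2·a0=0.1649·1.668=0.275; a1+a2=0.000 < 0.275 ≤ a1+…+a3=1.668 → R3 fires; M=7 E=11 P=0 X=7
Draw 5: a1=0.000, a2=0.000, a3=1.946, a4=0.000, a5=0.000, a0=1.946; τ=−ln(0.9977)/1.946=0.001 → t=1.440; u2·a0=0.9222·1.946=1.795; a1+a2=0.000 < 1.795 ≤ a1+…+a3=1.946 → R3 fires; M=8 E=11 P=0 X=9
Draw 6: a1=0.000, a2=0.000, a3=2.224, a4=0.000, a5=0.000, a0=2.224; τ=−ln(0.6004)/2.224=0.229 → t=1.669; u2·a0=0.7887·2.224=1.754; a1+a2=0.000 < 1.754 ≤ a1+…+a3=2.224 → R3 fires; M=9 E=11 P=0 X=11
Draw 7: a1=0.000, a2=0.000, a3=2.502, a4=0.000, a5=0.000, a0=2.502; τ=−ln(0.0507)/2.502=1.192 → t=2.861; u2·a0=0.3541·2.502=0.886; a1+a2=0.000 < 0.886 ≤ a1+…+a3=2.502 → R3 fires; M=10 E=11 P=0 X=13
Draw 8: a1=0.000, a2=0.000, a3=2.780, a4=0.000, a5=0.000, a0=2.780; τ=−ln(0.3974)/2.780=0.332 → t=3.193; u2·a0=0.5330·2.780=1.482; a1+a2=0.000 < 1.482 ≤ a1+…+a3=2.780 → R3 fires; M=11 E=11 P=0 X=15
Draw 9: a1=0.000, a2=0.000, a3=3.058, a4=0.000, a5=0.000, a0=3.058; τ=−ln(0.3865)/3.058=0.311 → t=3.504; u2·a0=0.4684·3.058=1.432; a1+a2=0.000 < 1.432 ≤ a1+…+a3=3.058 → R3 fires; M=12 E=11 P=0 X=17
Draw 10: a1=0.000, a2=0.000, a3=3.336, a4=0.000, a5=0.000, a0=3.336; τ=−ln(0.6351)/3.336=0.136 → t=3.640; u2·a0=0.6481·3.336=2.162; a1+a2=0.000 < 2.162 ≤ a1+…+a3=3.336 → R3 fires; M=13 E=11 P=0 X=19
Draw 11: a1=0.000, a2=0.000, a3=3.614, a4=0.000, a5=0.000, a0=3.614; τ=−ln(0.8003)/3.614=0.062 → t=3.702; u2·a0=0.4234·3.614=1.530; a1+a2=0.000 < 1.530 ≤ a1+…+a3=3.614 → R3 fires; M=14 E=11 P=0 X=21
Draw 12: a1=0.000, a2=0.000, a3=3.892, a4=0.000, a5=0.000, a0=3.892; τ=−ln(0.6792)/3.892=0.099 → t=3.801; u2·a0=0.3554·3.892=1.383; a1+a2=0.000 < 1.383 ≤ a1+…+a3=3.892 → R3 fires; M=15 E=11 P=0 X=23
Draw 13: a1=0.000, a2=0.000, a3=4.170, a4=0.000, a5=0.000, a0=4.170; τ=−ln(0.4860)/4.170=0.173 → t=3.974; u2·a0=0.9273·4.170=3.867; a1+a2=0.000 < 3.867 ≤ a1+…+a3=4.170 → R3 fires; M=16 E=11 P=0 X=25
Draw 14: a1=0.000, a2=0.000, a3=4.448, a4=0.000, a5=0.000, a0=4.448; τ=−ln(0.0471)/4.448=0.687 → t=4.661; u2·a0=0.1136·4.448=0.505; a1+a2=0.000 < 0.505 ≤ a1+…+a3=4.448 → R3 fires; M=17 E=11 P=0 X=27
Draw 15: a1=0.000, a2=0.000, a3=4.726, a4=0.000, a5=0.000, a0=4.726; τ=−ln(0.6472)/4.726=0.092 → t=4.753 > T=4.74: stop.
At T=4.74: M=17 E=11 P=0 X=27; the largest is X.

Dominant species at T: X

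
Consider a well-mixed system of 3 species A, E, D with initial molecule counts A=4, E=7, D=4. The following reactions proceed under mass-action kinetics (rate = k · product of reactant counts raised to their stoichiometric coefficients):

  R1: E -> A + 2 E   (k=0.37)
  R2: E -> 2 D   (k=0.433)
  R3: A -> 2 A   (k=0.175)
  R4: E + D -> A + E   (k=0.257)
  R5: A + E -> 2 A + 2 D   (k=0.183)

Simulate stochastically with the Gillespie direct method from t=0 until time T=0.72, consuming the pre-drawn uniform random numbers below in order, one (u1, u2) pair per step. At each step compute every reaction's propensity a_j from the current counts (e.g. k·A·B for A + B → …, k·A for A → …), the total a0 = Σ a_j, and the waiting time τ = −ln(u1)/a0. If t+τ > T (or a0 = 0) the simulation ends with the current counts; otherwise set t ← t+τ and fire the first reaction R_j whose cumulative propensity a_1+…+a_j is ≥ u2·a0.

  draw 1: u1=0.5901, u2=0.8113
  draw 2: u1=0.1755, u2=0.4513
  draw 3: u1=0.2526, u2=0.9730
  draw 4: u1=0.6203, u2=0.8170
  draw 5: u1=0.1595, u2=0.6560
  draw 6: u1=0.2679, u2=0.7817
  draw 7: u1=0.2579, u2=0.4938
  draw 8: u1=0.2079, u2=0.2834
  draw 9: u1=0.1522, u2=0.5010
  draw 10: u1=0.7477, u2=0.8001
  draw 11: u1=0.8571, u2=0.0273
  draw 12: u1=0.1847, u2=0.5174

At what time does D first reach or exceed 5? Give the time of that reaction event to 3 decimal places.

t=0.000: A=4 E=7 D=4
Draw 1: a1=2.590, a2=3.031, a3=0.700, a4=7.196, a5=5.124, a0=18.641; τ=−ln(0.5901)/18.641=0.028 → t=0.028; u2·a0=0.8113·18.641=15.123; a1+…+a4=13.517 < 15.123 ≤ a1+…+a5=18.641 → R5 fires; A=5 E=6 D=6
Draw 2: a1=2.220, a2=2.598, a3=0.875, a4=9.252, a5=5.490, a0=20.435; τ=−ln(0.1755)/20.435=0.085 → t=0.113; u2·a0=0.4513·20.435=9.222; a1+…+a3=5.693 < 9.222 ≤ a1+…+a4=14.945 → R4 fires; A=6 E=6 D=5
Draw 3: a1=2.220, a2=2.598, a3=1.050, a4=7.710, a5=6.588, a0=20.166; τ=−ln(0.2526)/20.166=0.068 → t=0.182; u2·a0=0.9730·20.166=19.622; a1+…+a4=13.578 < 19.622 ≤ a1+…+a5=20.166 → R5 fires; A=7 E=5 D=7
Draw 4: a1=1.850, a2=2.165, a3=1.225, a4=8.995, a5=6.405, a0=20.640; τ=−ln(0.6203)/20.640=0.023 → t=0.205; u2·a0=0.8170·20.640=16.863; a1+…+a4=14.235 < 16.863 ≤ a1+…+a5=20.640 → R5 fires; A=8 E=4 D=9
Draw 5: a1=1.480, a2=1.732, a3=1.400, a4=9.252, a5=5.856, a0=19.720; τ=−ln(0.1595)/19.720=0.093 → t=0.298; u2·a0=0.6560·19.720=12.936; a1+…+a3=4.612 < 12.936 ≤ a1+…+a4=13.864 → R4 fires; A=9 E=4 D=8
Draw 6: a1=1.480, a2=1.732, a3=1.575, a4=8.224, a5=6.588, a0=19.599; τ=−ln(0.2679)/19.599=0.067 → t=0.365; u2·a0=0.7817·19.599=15.321; a1+…+a4=13.011 < 15.321 ≤ a1+…+a5=19.599 → R5 fires; A=10 E=3 D=10
Draw 7: a1=1.110, a2=1.299, a3=1.750, a4=7.710, a5=5.490, a0=17.359; τ=−ln(0.2579)/17.359=0.078 → t=0.443; u2·a0=0.4938·17.359=8.572; a1+…+a3=4.159 < 8.572 ≤ a1+…+a4=11.869 → R4 fires; A=11 E=3 D=9
Draw 8: a1=1.110, a2=1.299, a3=1.925, a4=6.939, a5=6.039, a0=17.312; τ=−ln(0.2079)/17.312=0.091 → t=0.534; u2·a0=0.2834·17.312=4.906; a1+…+a3=4.334 < 4.906 ≤ a1+…+a4=11.273 → R4 fires; A=12 E=3 D=8
Draw 9: a1=1.110, a2=1.299, a3=2.100, a4=6.168, a5=6.588, a0=17.265; τ=−ln(0.1522)/17.265=0.109 → t=0.643; u2·a0=0.5010·17.265=8.650; a1+…+a3=4.509 < 8.650 ≤ a1+…+a4=10.677 → R4 fires; A=13 E=3 D=7
Draw 10: a1=1.110, a2=1.299, a3=2.275, a4=5.397, a5=7.137, a0=17.218; τ=−ln(0.7477)/17.218=0.017 → t=0.660; u2·a0=0.8001·17.218=13.776; a1+…+a4=10.081 < 13.776 ≤ a1+…+a5=17.218 → R5 fires; A=14 E=2 D=9
Draw 11: a1=0.740, a2=0.866, a3=2.450, a4=4.626, a5=5.124, a0=13.806; τ=−ln(0.8571)/13.806=0.011 → t=0.671; u2·a0=0.0273·13.806=0.377 ≤ a1=0.740 → R1 fires; A=15 E=3 D=9
Draw 12: a1=1.110, a2=1.299, a3=2.625, a4=6.939, a5=8.235, a0=20.208; τ=−ln(0.1847)/20.208=0.084 → t=0.755 > T=0.72: stop.
D first becomes ≥ 5 when it reaches 6 at the event at t=0.028.

Threshold first reached at t = 0.028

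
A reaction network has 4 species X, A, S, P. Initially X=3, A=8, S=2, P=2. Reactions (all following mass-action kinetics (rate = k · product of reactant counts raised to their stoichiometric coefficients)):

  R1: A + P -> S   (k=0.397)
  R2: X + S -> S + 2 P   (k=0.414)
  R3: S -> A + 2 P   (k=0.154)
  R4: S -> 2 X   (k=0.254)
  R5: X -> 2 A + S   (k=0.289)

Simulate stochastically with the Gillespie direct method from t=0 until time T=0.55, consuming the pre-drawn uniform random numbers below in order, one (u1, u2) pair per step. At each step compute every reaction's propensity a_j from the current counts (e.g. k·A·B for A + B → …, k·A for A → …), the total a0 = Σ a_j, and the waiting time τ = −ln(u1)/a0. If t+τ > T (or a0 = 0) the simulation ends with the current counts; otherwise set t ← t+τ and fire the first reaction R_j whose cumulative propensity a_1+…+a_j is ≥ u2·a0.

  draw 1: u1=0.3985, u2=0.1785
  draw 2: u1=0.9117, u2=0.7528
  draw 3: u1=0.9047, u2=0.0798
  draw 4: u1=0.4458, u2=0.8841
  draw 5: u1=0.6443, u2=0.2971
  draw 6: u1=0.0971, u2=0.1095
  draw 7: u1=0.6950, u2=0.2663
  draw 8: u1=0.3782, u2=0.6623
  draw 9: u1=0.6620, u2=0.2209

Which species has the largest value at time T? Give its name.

Dominant species at T: S

t=0.000: X=3 A=8 S=2 P=2
Draw 1: a1=6.352, a2=2.484, a3=0.308, a4=0.508, a5=0.867, a0=10.519; τ=−ln(0.3985)/10.519=0.087 → t=0.087; u2·a0=0.1785·10.519=1.878 ≤ a1=6.352 → R1 fires; X=3 A=7 S=3 P=1
Draw 2: a1=2.779, a2=3.726, a3=0.462, a4=0.762, a5=0.867, a0=8.596; τ=−ln(0.9117)/8.596=0.011 → t=0.098; u2·a0=0.7528·8.596=6.471; a1=2.779 < 6.471 ≤ a1+a2=6.505 → R2 fires; X=2 A=7 S=3 P=3
Draw 3: a1=8.337, a2=2.484, a3=0.462, a4=0.762, a5=0.578, a0=12.623; τ=−ln(0.9047)/12.623=0.008 → t=0.106; u2·a0=0.0798·12.623=1.007 ≤ a1=8.337 → R1 fires; X=2 A=6 S=4 P=2
Draw 4: a1=4.764, a2=3.312, a3=0.616, a4=1.016, a5=0.578, a0=10.286; τ=−ln(0.4458)/10.286=0.079 → t=0.185; u2·a0=0.8841·10.286=9.094; a1+…+a3=8.692 < 9.094 ≤ a1+…+a4=9.708 → R4 fires; X=4 A=6 S=3 P=2
Draw 5: a1=4.764, a2=4.968, a3=0.462, a4=0.762, a5=1.156, a0=12.112; τ=−ln(0.6443)/12.112=0.036 → t=0.221; u2·a0=0.2971·12.112=3.598 ≤ a1=4.764 → R1 fires; X=4 A=5 S=4 P=1
Draw 6: a1=1.985, a2=6.624, a3=0.616, a4=1.016, a5=1.156, a0=11.397; τ=−ln(0.0971)/11.397=0.205 → t=0.426; u2·a0=0.1095·11.397=1.248 ≤ a1=1.985 → R1 fires; X=4 A=4 S=5 P=0
Draw 7: a1=0.000, a2=8.280, a3=0.770, a4=1.270, a5=1.156, a0=11.476; τ=−ln(0.6950)/11.476=0.032 → t=0.457; u2·a0=0.2663·11.476=3.056; a1=0.000 < 3.056 ≤ a1+a2=8.280 → R2 fires; X=3 A=4 S=5 P=2
Draw 8: a1=3.176, a2=6.210, a3=0.770, a4=1.270, a5=0.867, a0=12.293; τ=−ln(0.3782)/12.293=0.079 → t=0.536; u2·a0=0.6623·12.293=8.142; a1=3.176 < 8.142 ≤ a1+a2=9.386 → R2 fires; X=2 A=4 S=5 P=4
Draw 9: a1=6.352, a2=4.140, a3=0.770, a4=1.270, a5=0.578, a0=13.110; τ=−ln(0.6620)/13.110=0.031 → t=0.568 > T=0.55: stop.
At T=0.55: X=2 A=4 S=5 P=4; the largest is S.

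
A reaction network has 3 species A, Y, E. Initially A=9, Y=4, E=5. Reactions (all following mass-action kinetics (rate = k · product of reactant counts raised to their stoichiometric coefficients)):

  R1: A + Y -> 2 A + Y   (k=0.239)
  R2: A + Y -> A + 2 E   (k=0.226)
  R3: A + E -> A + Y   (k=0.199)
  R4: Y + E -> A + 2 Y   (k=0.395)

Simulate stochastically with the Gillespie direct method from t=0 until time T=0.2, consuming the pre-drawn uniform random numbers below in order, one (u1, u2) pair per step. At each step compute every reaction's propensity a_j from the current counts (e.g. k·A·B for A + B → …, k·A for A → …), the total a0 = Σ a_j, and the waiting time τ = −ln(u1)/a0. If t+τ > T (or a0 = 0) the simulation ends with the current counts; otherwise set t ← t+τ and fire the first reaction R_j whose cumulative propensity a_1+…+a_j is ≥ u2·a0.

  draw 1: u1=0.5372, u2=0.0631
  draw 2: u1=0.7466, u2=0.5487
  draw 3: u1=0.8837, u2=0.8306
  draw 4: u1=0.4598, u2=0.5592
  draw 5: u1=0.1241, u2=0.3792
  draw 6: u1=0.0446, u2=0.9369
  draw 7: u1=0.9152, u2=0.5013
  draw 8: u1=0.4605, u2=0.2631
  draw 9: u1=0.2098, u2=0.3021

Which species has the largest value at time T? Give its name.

Dominant species at T: A

t=0.000: A=9 Y=4 E=5
Draw 1: a1=8.604, a2=8.136, a3=8.955, a4=7.900, a0=33.595; τ=−ln(0.5372)/33.595=0.018 → t=0.018; u2·a0=0.0631·33.595=2.120 ≤ a1=8.604 → R1 fires; A=10 Y=4 E=5
Draw 2: a1=9.560, a2=9.040, a3=9.950, a4=7.900, a0=36.450; τ=−ln(0.7466)/36.450=0.008 → t=0.027; u2·a0=0.5487·36.450=20.000; a1+a2=18.600 < 20.000 ≤ a1+…+a3=28.550 → R3 fires; A=10 Y=5 E=4
Draw 3: a1=11.950, a2=11.300, a3=7.960, a4=7.900, a0=39.110; τ=−ln(0.8837)/39.110=0.003 → t=0.030; u2·a0=0.8306·39.110=32.485; a1+…+a3=31.210 < 32.485 ≤ a1+…+a4=39.110 → R4 fires; A=11 Y=6 E=3
Draw 4: a1=15.774, a2=14.916, a3=6.567, a4=7.110, a0=44.367; τ=−ln(0.4598)/44.367=0.018 → t=0.047; u2·a0=0.5592·44.367=24.810; a1=15.774 < 24.810 ≤ a1+a2=30.690 → R2 fires; A=11 Y=5 E=5
Draw 5: a1=13.145, a2=12.430, a3=10.945, a4=9.875, a0=46.395; τ=−ln(0.1241)/46.395=0.045 → t=0.092; u2·a0=0.3792·46.395=17.593; a1=13.145 < 17.593 ≤ a1+a2=25.575 → R2 fires; A=11 Y=4 E=7
Draw 6: a1=10.516, a2=9.944, a3=15.323, a4=11.060, a0=46.843; τ=−ln(0.0446)/46.843=0.066 → t=0.159; u2·a0=0.9369·46.843=43.887; a1+…+a3=35.783 < 43.887 ≤ a1+…+a4=46.843 → R4 fires; A=12 Y=5 E=6
Draw 7: a1=14.340, a2=13.560, a3=14.328, a4=11.850, a0=54.078; τ=−ln(0.9152)/54.078=0.002 → t=0.160; u2·a0=0.5013·54.078=27.109; a1=14.340 < 27.109 ≤ a1+a2=27.900 → R2 fires; A=12 Y=4 E=8
Draw 8: a1=11.472, a2=10.848, a3=19.104, a4=12.640, a0=54.064; τ=−ln(0.4605)/54.064=0.014 → t=0.175; u2·a0=0.2631·54.064=14.224; a1=11.472 < 14.224 ≤ a1+a2=22.320 → R2 fires; A=12 Y=3 E=10
Draw 9: a1=8.604, a2=8.136, a3=23.880, a4=11.850, a0=52.470; τ=−ln(0.2098)/52.470=0.030 → t=0.204 > T=0.2: stop.
At T=0.2: A=12 Y=3 E=10; the largest is A.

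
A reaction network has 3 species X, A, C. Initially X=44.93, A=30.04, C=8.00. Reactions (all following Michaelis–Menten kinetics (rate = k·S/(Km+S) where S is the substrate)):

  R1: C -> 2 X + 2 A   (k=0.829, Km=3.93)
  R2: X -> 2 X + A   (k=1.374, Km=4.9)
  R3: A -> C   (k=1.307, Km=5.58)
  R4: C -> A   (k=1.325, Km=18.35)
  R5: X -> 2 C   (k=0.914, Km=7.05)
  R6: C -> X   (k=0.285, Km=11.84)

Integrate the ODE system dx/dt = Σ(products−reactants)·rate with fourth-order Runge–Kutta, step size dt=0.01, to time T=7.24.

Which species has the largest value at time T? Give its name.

RK4 with dt=0.01: 724 steps to T=7.24. Trajectory (selected grid times):
t=0.00: X=44.93 A=30.04 C=8.00
t=0.80: X=46.30 A=31.40 C=9.26
t=1.61: X=47.73 A=32.84 C=10.49
t=2.41: X=49.18 A=34.32 C=11.66
t=3.22: X=50.67 A=35.87 C=12.82
t=4.02: X=52.18 A=37.43 C=13.93
t=4.83: X=53.73 A=39.06 C=15.03
t=5.63: X=55.28 A=40.70 C=16.10
t=6.44: X=56.87 A=42.38 C=17.16
t=7.24: X=58.45 A=44.07 C=18.19
At T=7.24: X=58.45 A=44.07 C=18.19; the largest is X.

Dominant species at T: X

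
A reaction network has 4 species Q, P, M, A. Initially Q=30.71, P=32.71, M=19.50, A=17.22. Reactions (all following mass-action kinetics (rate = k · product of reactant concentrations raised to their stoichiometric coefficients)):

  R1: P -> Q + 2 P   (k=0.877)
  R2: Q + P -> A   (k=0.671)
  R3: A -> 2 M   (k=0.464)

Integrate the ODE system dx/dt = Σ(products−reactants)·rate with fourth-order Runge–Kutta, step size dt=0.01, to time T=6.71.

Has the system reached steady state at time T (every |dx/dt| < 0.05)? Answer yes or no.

Steady state at T: no

RK4 with dt=0.01: 671 steps to T=6.71. Trajectory (selected grid times):
t=0.00: Q=30.71 P=32.71 M=19.50 A=17.22
t=0.75: Q=1.99 P=3.99 M=46.62 A=37.31
t=1.49: Q=1.42 P=3.42 M=69.27 A=28.90
t=2.24: Q=1.33 P=3.33 M=86.98 A=22.34
t=2.98: Q=1.31 P=3.31 M=100.64 A=17.69
t=3.73: Q=1.31 P=3.31 M=111.71 A=14.33
t=4.47: Q=1.31 P=3.31 M=120.70 A=11.98
t=5.22: Q=1.31 P=3.31 M=128.42 A=10.30
t=5.96: Q=1.31 P=3.31 M=135.06 A=9.12
t=6.71: Q=1.31 P=3.31 M=141.10 A=8.28
Rates at T: R1=2.9002, R2=2.9002, R3=3.8408
dx/dt at T (Σ net stoichiometry × rate): Q=-0.0000, P=-0.0000, M=+7.6817, A=-0.9406
Largest |dx/dt| is |+7.6817| (M) ≥ 0.05 → not steady.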